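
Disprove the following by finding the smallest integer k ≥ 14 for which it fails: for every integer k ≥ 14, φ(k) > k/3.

k = 18

k = 14: φ(14) = 6 and 14/3 = 14/3, so φ(14) > 14/3.
k = 15: φ(15) = 8 and 15/3 = 5, so φ(15) > 15/3.
k = 16: φ(16) = 8 and 16/3 = 16/3, so φ(16) > 16/3.
k = 17: φ(17) = 16 and 17/3 = 17/3, so φ(17) > 17/3.
k = 18: φ(18) = 6 and 18/3 = 6, so φ(18) ≤ 18/3.
So k = 18 is the smallest counterexample.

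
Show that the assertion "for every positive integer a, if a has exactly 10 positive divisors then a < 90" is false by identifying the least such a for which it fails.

a = 112

Check each positive integer a in order until a has exactly 10 positive divisors but the claim fails.
a = 48: τ(48) = 10; 48 < 90.
a = 80: τ(80) = 10; 80 < 90.
a = 112: τ(112) = 10; 112 ≥ 90.
So a = 112 is the smallest counterexample.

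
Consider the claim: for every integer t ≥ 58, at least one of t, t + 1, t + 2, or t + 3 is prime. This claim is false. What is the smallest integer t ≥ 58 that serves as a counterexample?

t = 62

We need the least integer t ≥ 58 for which t, t + 1, t + 2, t + 3 are all composite.
t = 58: 59 is prime.
t = 59: 59 is prime.
t = 60: 61 is prime.
t = 61: 61 is prime.
t = 62: 62 = 2 × 31; 63 = 3 × 21; 64 = 2 × 32; 65 = 5 × 13 — all composite.
So t = 62 is the smallest counterexample.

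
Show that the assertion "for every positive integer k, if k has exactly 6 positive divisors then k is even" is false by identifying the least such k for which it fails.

k = 45

The first 6 eligible values, up to k = 44, all satisfy the conclusion.
k = 45: divisors of 45: 1, 3, 5, 9, 15, 45; 45 is odd.
So k = 45 is the smallest counterexample.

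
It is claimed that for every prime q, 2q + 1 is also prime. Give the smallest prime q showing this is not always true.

A counterexample is any prime q such that 2q + 1 is not prime; we check each in order.
q = 2: 2q + 1 = 5, prime.
q = 3: 2q + 1 = 7, prime.
q = 5: 2q + 1 = 11, prime.
q = 7: 2q + 1 = 15 = 3 × 5, not prime.

q = 7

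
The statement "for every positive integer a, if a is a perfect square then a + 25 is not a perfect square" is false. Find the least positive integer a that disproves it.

a = 144

The first 11 eligible values, up to a = 121, all satisfy the conclusion.
a = 144: 144 = 12² and 144 + 25 = 169 = 13².
Thus a = 144 disproves the claim, and no smaller a works.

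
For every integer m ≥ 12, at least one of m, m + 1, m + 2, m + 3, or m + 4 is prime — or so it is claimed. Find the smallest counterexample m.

m = 24

For m = 12, 13, 14, 15, …, 21, 22, 23 the conclusion holds.
m = 24: 24 = 2 × 12; 25 = 5 × 5; 26 = 2 × 13; 27 = 3 × 9; 28 = 2 × 14 — all composite.
Hence m = 24 is a counterexample.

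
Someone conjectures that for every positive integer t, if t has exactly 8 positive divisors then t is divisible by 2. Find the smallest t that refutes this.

t = 105

The first 12 eligible values, up to t = 104, all satisfy the conclusion.
t = 105: τ(105) = 8; 105 mod 2 = 1.
So t = 105 is the smallest counterexample.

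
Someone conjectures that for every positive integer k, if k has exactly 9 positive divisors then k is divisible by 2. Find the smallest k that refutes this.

k = 225

Check each positive integer k in order until k has exactly 9 positive divisors but k is not divisible by 2.
k = 36: τ(36) = 9; 36 mod 2 = 0.
k = 100: τ(100) = 9; 100 mod 2 = 0.
k = 196: τ(196) = 9; 196 mod 2 = 0.
k = 225: τ(225) = 9; 225 mod 2 = 1.
Thus k = 225 disproves the claim, and no smaller k works.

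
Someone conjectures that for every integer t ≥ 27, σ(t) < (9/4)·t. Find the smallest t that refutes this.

Check each integer t ≥ 27 in order until the claim fails.
t = 27: σ(27) = 40; 40 < 243/4.
t = 28: σ(28) = 56; 56 < 63.
t = 29: σ(29) = 30; 30 < 261/4.
t = 30: σ(30) = 72; 72 ≥ 135/2.
Hence t = 30 is a counterexample.

t = 30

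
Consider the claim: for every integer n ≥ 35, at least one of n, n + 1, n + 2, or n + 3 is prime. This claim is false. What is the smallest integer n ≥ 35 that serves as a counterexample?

Check each integer n ≥ 35 in order until n, n + 1, n + 2, n + 3 are all composite.
For n = 35, 36, 37, 38, …, 45, 46, 47 the conclusion holds.
n = 48: 48 = 2 × 24; 49 = 7 × 7; 50 = 2 × 25; 51 = 3 × 17 — all composite.
Thus n = 48 disproves the claim, and no smaller n works.

n = 48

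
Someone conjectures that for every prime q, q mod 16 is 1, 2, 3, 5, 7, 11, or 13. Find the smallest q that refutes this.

Check each prime q in order until the claim fails.
The first 10 eligible values, up to q = 29, all satisfy the conclusion.
q = 31: 31 mod 16 = 15 — not in {1, 2, 3, 5, 7, 11, 13}.

q = 31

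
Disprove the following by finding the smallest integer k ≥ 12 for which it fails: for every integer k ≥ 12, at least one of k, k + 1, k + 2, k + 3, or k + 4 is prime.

Check each integer k ≥ 12 in order until k, k + 1, k + 2, k + 3, k + 4 are all composite.
For k = 12, 13, 14, 15, …, 21, 22, 23 the conclusion holds.
k = 24: 24 = 2 × 12; 25 = 5 × 5; 26 = 2 × 13; 27 = 3 × 9; 28 = 2 × 14 — all composite.

k = 24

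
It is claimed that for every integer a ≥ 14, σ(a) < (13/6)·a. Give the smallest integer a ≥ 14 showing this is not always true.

a = 18

Check each integer a ≥ 14 in order until the claim fails.
For a = 14, 15, 16, 17 the conclusion holds.
a = 18: σ(18) = 39; 39 ≥ 39.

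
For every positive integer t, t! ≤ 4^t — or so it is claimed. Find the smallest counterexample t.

t = 9

Check each positive integer t in order until t! > 4^t.
t = 1: t! = 1 and 4^t = 4, so 1 ≤ 4.
t = 2: t! = 2 and 4^t = 16, so 2 ≤ 16.
t = 3: t! = 6 and 4^t = 64, so 6 ≤ 64.
t = 4: t! = 24 and 4^t = 256, so 24 ≤ 256.
t = 5: t! = 120 and 4^t = 1024, so 120 ≤ 1024.
t = 6: t! = 720 and 4^t = 4096, so 720 ≤ 4096.
t = 7: t! = 5040 and 4^t = 16384, so 5040 ≤ 16384.
t = 8: t! = 40320 and 4^t = 65536, so 40320 ≤ 65536.
t = 9: t! = 362880 and 4^t = 262144, so 362880 > 262144.
Hence t = 9 is a counterexample.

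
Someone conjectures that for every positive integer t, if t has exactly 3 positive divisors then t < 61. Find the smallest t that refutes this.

t = 121

Check each positive integer t in order until t has exactly 3 positive divisors but the claim fails.
For t = 4, 9, 25, 49 the conclusion holds.
t = 121: τ(121) = 3; 121 ≥ 61.
Thus t = 121 disproves the claim, and no smaller t works.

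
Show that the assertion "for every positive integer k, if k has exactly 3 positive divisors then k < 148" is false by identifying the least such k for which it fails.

k = 169

Check each positive integer k in order until k has exactly 3 positive divisors but the claim fails.
For k = 4, 9, 25, 49, 121 the conclusion holds.
k = 169: τ(169) = 3; 169 ≥ 148.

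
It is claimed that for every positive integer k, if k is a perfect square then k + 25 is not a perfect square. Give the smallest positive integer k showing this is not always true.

k = 144

For k = 1, 4, 9, 16, …, 81, 100, 121 the conclusion holds.
k = 144: 144 = 12² and 144 + 25 = 169 = 13².
Hence k = 144 is a counterexample.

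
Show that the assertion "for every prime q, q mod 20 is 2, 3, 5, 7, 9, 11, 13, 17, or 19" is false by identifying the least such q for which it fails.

Check each prime q in order until the claim fails.
The first 12 eligible values, up to q = 37, all satisfy the conclusion.
q = 41: 41 mod 20 = 1 — not in {2, 3, 5, 7, 9, 11, 13, 17, 19}.
Hence q = 41 is a counterexample.

q = 41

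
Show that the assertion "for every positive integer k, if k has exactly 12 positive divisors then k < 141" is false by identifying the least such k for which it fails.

k = 150

Check each positive integer k in order until k has exactly 12 positive divisors but the claim fails.
The first 9 eligible values, up to k = 140, all satisfy the conclusion.
k = 150: τ(150) = 12; 150 ≥ 141.
Thus k = 150 disproves the claim, and no smaller k works.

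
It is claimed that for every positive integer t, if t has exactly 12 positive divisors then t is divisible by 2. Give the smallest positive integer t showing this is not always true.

t = 315

Check each positive integer t in order until t has exactly 12 positive divisors but t is not divisible by 2.
The first 24 eligible values, up to t = 308, all satisfy the conclusion.
t = 315: τ(315) = 12; 315 mod 2 = 1.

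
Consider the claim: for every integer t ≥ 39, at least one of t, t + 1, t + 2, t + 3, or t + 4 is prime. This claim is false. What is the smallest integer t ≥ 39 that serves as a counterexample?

The first 9 eligible values, up to t = 47, all satisfy the conclusion.
t = 48: 48 = 2 × 24; 49 = 7 × 7; 50 = 2 × 25; 51 = 3 × 17; 52 = 2 × 26 — all composite.
Thus t = 48 disproves the claim, and no smaller t works.

t = 48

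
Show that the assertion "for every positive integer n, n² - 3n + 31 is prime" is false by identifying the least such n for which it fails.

n = 4

We need the least positive integer n for which n² - 3n + 31 is not prime.
n = 1: n² - 3n + 31 = 29, prime.
n = 2: n² - 3n + 31 = 29, prime.
n = 3: n² - 3n + 31 = 31, prime.
n = 4: n² - 3n + 31 = 35 = 5 × 7, composite.
Hence n = 4 is a counterexample.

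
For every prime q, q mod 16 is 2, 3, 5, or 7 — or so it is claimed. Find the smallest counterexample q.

q = 11

A counterexample is any prime q such that the claim fails; we check each in order.
For q = 2, 3, 5, 7 the conclusion holds.
q = 11: 11 mod 16 = 11 — not in {2, 3, 5, 7}.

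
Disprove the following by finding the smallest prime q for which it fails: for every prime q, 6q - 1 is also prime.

A counterexample is any prime q such that 6q - 1 is not prime; we check each in order.
q = 2: 6q - 1 = 11, prime.
q = 3: 6q - 1 = 17, prime.
q = 5: 6q - 1 = 29, prime.
q = 7: 6q - 1 = 41, prime.
q = 11: 6q - 1 = 65 = 5 × 13, not prime.

q = 11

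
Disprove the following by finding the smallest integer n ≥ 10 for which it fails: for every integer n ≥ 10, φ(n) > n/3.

A counterexample is any integer n ≥ 10 such that the claim fails; we check each in order.
For n = 10, 11 the conclusion holds.
n = 12: φ(12) = 4 and 12/3 = 4, so φ(12) ≤ 12/3.
Thus n = 12 disproves the claim, and no smaller n works.

n = 12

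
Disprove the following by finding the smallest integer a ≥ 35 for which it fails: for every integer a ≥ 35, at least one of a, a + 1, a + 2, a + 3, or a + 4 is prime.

a = 48

We need the least integer a ≥ 35 for which a, a + 1, a + 2, a + 3, a + 4 are all composite.
The first 13 eligible values, up to a = 47, all satisfy the conclusion.
a = 48: 48 = 2 × 24; 49 = 7 × 7; 50 = 2 × 25; 51 = 3 × 17; 52 = 2 × 26 — all composite.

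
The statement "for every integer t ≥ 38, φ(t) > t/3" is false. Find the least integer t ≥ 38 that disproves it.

t = 42

For t = 38, 39, 40, 41 the conclusion holds.
t = 42: φ(42) = 12 and 42/3 = 14, so φ(42) ≤ 42/3.
Thus t = 42 disproves the claim, and no smaller t works.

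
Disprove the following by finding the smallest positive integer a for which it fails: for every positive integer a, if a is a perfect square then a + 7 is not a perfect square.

For a = 1, 4 the conclusion holds.
a = 9: 9 = 3² and 9 + 7 = 16 = 4².

a = 9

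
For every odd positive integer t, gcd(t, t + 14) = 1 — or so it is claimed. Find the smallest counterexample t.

t = 7

For t = 1, 3, 5 the conclusion holds.
t = 7: gcd(7, 21) = 7.
Hence t = 7 is a counterexample.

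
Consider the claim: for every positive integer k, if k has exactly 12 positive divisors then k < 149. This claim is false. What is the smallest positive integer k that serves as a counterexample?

The first 9 eligible values, up to k = 140, all satisfy the conclusion.
k = 150: τ(150) = 12; 150 ≥ 149.

k = 150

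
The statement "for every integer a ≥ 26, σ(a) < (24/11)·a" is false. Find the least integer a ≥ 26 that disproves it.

a = 30

We need the least integer a ≥ 26 for which the claim fails.
a = 26: σ(26) = 42; 42 < 624/11.
a = 27: σ(27) = 40; 40 < 648/11.
a = 28: σ(28) = 56; 56 < 672/11.
a = 29: σ(29) = 30; 30 < 696/11.
a = 30: σ(30) = 72; 72 ≥ 720/11.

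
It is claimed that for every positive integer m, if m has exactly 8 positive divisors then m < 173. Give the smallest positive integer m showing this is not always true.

m = 174

We need the least positive integer m for which m has exactly 8 positive divisors but the claim fails.
For m = 24, 30, 40, 42, …, 154, 165, 170 the conclusion holds.
m = 174: τ(174) = 8; 174 ≥ 173.
Hence m = 174 is a counterexample.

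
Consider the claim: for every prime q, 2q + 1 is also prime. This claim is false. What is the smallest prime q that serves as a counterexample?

We need the least prime q for which 2q + 1 is not prime.
For q = 2, 3, 5 the conclusion holds.
q = 7: 2q + 1 = 15 = 3 × 5, not prime.
Hence q = 7 is a counterexample.

q = 7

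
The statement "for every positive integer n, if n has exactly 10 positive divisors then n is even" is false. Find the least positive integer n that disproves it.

n = 405

Check each positive integer n in order until n has exactly 10 positive divisors but n is odd.
The first 9 eligible values, up to n = 368, all satisfy the conclusion.
n = 405: divisors of 405: 10 divisors; 405 is odd.
Thus n = 405 disproves the claim, and no smaller n works.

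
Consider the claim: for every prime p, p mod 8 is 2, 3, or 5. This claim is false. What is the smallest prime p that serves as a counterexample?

p = 2: 2 mod 8 = 2.
p = 3: 3 mod 8 = 3.
p = 5: 5 mod 8 = 5.
p = 7: 7 mod 8 = 7 — not in {2, 3, 5}.

p = 7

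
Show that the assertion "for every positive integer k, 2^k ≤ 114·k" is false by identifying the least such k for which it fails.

For k = 1, 2, 3, 4, 5, 6, 7, 8, 9, 10 the conclusion holds.
k = 11: 2^k = 2048 and 114·k = 1254, so 2048 > 1254.
Thus k = 11 disproves the claim, and no smaller k works.

k = 11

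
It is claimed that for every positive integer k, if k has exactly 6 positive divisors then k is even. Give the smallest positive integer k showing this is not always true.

For k = 12, 18, 20, 28, 32, 44 the conclusion holds.
k = 45: divisors of 45: 1, 3, 5, 9, 15, 45; 45 is odd.

k = 45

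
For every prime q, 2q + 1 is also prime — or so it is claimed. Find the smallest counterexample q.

q = 7

Check each prime q in order until 2q + 1 is not prime.
For q = 2, 3, 5 the conclusion holds.
q = 7: 2q + 1 = 15 = 3 × 5, not prime.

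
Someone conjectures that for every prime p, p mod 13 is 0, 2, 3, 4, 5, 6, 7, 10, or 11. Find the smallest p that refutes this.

p = 47

For p = 2, 3, 5, 7, …, 37, 41, 43 the conclusion holds.
p = 47: 47 mod 13 = 8 — not in {0, 2, 3, 4, 5, 6, 7, 10, 11}.
Hence p = 47 is a counterexample.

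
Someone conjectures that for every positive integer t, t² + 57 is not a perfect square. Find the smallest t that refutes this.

The first 7 eligible values, up to t = 7, all satisfy the conclusion.
t = 8: 8² + 57 = 121 = 11², a perfect square.
Hence t = 8 is a counterexample.

t = 8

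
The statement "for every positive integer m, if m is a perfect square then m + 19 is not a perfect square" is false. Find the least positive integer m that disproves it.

Check each positive integer m in order until m is a perfect square but m + 19 is a perfect square.
m = 1: 1 + 19 = 20, not a perfect square.
m = 4: 4 + 19 = 23, not a perfect square.
m = 9: 9 + 19 = 28, not a perfect square.
m = 16: 16 + 19 = 35, not a perfect square.
m = 25: 25 + 19 = 44, not a perfect square.
m = 36: 36 + 19 = 55, not a perfect square.
m = 49: 49 + 19 = 68, not a perfect square.
m = 64: 64 + 19 = 83, not a perfect square.
m = 81: 81 = 9² and 81 + 19 = 100 = 10².
Thus m = 81 disproves the claim, and no smaller m works.

m = 81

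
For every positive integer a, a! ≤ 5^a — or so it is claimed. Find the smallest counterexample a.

a = 12

For a = 1, 2, 3, 4, …, 9, 10, 11 the conclusion holds.
a = 12: a! = 479001600 and 5^a = 244140625, so 479001600 > 244140625.
So a = 12 is the smallest counterexample.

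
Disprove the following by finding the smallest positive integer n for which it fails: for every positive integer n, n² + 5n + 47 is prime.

A counterexample is any positive integer n such that n² + 5n + 47 is not prime; we check each in order.
The first 37 eligible values, up to n = 37, all satisfy the conclusion.
n = 38: n² + 5n + 47 = 1681 = 41 × 41, composite.
Thus n = 38 disproves the claim, and no smaller n works.

n = 38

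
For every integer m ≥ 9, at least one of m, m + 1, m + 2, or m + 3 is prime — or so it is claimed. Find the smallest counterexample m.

m = 24

Check each integer m ≥ 9 in order until m, m + 1, m + 2, m + 3 are all composite.
For m = 9, 10, 11, 12, …, 21, 22, 23 the conclusion holds.
m = 24: 24 = 2 × 12; 25 = 5 × 5; 26 = 2 × 13; 27 = 3 × 9 — all composite.
So m = 24 is the smallest counterexample.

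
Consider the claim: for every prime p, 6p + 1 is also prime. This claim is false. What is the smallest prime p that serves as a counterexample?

Check each prime p in order until 6p + 1 is not prime.
p = 2: 6p + 1 = 13, prime.
p = 3: 6p + 1 = 19, prime.
p = 5: 6p + 1 = 31, prime.
p = 7: 6p + 1 = 43, prime.
p = 11: 6p + 1 = 67, prime.
p = 13: 6p + 1 = 79, prime.
p = 17: 6p + 1 = 103, prime.
p = 19: 6p + 1 = 115 = 5 × 23, not prime.
So p = 19 is the smallest counterexample.

p = 19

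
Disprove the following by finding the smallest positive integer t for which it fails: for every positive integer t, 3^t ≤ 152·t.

t = 7

Check each positive integer t in order until 3^t > 152·t.
t = 1: 3^t = 3 and 152·t = 152, so 3 ≤ 152.
t = 2: 3^t = 9 and 152·t = 304, so 9 ≤ 304.
t = 3: 3^t = 27 and 152·t = 456, so 27 ≤ 456.
t = 4: 3^t = 81 and 152·t = 608, so 81 ≤ 608.
t = 5: 3^t = 243 and 152·t = 760, so 243 ≤ 760.
t = 6: 3^t = 729 and 152·t = 912, so 729 ≤ 912.
t = 7: 3^t = 2187 and 152·t = 1064, so 2187 > 1064.
Thus t = 7 disproves the claim, and no smaller t works.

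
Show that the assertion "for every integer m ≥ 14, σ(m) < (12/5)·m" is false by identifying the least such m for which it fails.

m = 24

Check each integer m ≥ 14 in order until the claim fails.
For m = 14, 15, 16, 17, 18, 19, 20, 21, 22, 23 the conclusion holds.
m = 24: σ(24) = 60; 60 ≥ 288/5.
So m = 24 is the smallest counterexample.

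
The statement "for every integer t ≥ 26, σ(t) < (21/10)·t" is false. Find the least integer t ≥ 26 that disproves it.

t = 30

We need the least integer t ≥ 26 for which the claim fails.
The first 4 eligible values, up to t = 29, all satisfy the conclusion.
t = 30: σ(30) = 72; 72 ≥ 63.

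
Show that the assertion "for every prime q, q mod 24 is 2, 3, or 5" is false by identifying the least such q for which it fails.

q = 7

q = 2: 2 mod 24 = 2.
q = 3: 3 mod 24 = 3.
q = 5: 5 mod 24 = 5.
q = 7: 7 mod 24 = 7 — not in {2, 3, 5}.
So q = 7 is the smallest counterexample.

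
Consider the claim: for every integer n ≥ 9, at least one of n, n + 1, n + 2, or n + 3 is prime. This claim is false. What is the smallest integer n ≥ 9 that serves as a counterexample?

n = 24

For n = 9, 10, 11, 12, …, 21, 22, 23 the conclusion holds.
n = 24: 24 = 2 × 12; 25 = 5 × 5; 26 = 2 × 13; 27 = 3 × 9 — all composite.
So n = 24 is the smallest counterexample.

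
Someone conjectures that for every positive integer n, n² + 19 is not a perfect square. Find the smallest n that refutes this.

A counterexample is any positive integer n such that n² + 19 is a perfect square; we check each in order.
For n = 1, 2, 3, 4, 5, 6, 7, 8 the conclusion holds.
n = 9: 9² + 19 = 100 = 10², a perfect square.

n = 9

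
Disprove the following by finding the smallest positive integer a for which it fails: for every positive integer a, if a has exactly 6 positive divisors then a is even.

a = 12: divisors of 12: 1, 2, 3, 4, 6, 12; 12 is even.
a = 18: divisors of 18: 1, 2, 3, 6, 9, 18; 18 is even.
a = 20: divisors of 20: 1, 2, 4, 5, 10, 20; 20 is even.
a = 28: divisors of 28: 1, 2, 4, 7, 14, 28; 28 is even.
a = 32: divisors of 32: 1, 2, 4, 8, 16, 32; 32 is even.
a = 44: divisors of 44: 1, 2, 4, 11, 22, 44; 44 is even.
a = 45: divisors of 45: 1, 3, 5, 9, 15, 45; 45 is odd.

a = 45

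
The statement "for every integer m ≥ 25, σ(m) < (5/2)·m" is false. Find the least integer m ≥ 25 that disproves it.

m = 36

A counterexample is any integer m ≥ 25 such that the claim fails; we check each in order.
The first 11 eligible values, up to m = 35, all satisfy the conclusion.
m = 36: σ(36) = 91; 91 ≥ 90.
So m = 36 is the smallest counterexample.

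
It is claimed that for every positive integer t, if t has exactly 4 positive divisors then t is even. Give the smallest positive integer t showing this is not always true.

Check each positive integer t in order until t has exactly 4 positive divisors but t is odd.
t = 6: divisors of 6: 1, 2, 3, 6; 6 is even.
t = 8: divisors of 8: 1, 2, 4, 8; 8 is even.
t = 10: divisors of 10: 1, 2, 5, 10; 10 is even.
t = 14: divisors of 14: 1, 2, 7, 14; 14 is even.
t = 15: divisors of 15: 1, 3, 5, 15; 15 is odd.

t = 15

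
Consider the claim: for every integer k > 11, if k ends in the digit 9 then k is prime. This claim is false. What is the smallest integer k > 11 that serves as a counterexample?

We need the least integer k > 11 for which k ends in the digit 9 but k is not prime.
k = 19: 19 ends in 9 and is prime.
k = 29: 29 ends in 9 and is prime.
k = 39: 39 ends in 9; 39 = 3 × 13, composite.

k = 39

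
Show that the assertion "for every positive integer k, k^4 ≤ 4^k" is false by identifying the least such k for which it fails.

We need the least positive integer k for which k^4 > 4^k.
k = 1: k^4 = 1 and 4^k = 4, so 1 ≤ 4.
k = 2: k^4 = 16 and 4^k = 16, so 16 ≤ 16.
k = 3: k^4 = 81 and 4^k = 64, so 81 > 64.

k = 3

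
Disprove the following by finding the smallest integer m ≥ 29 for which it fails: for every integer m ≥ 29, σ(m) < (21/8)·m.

We need the least integer m ≥ 29 for which the claim fails.
The first 31 eligible values, up to m = 59, all satisfy the conclusion.
m = 60: σ(60) = 168; 168 ≥ 315/2.
Thus m = 60 disproves the claim, and no smaller m works.

m = 60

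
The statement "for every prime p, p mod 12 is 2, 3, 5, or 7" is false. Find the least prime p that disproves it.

p = 11

p = 2: 2 mod 12 = 2.
p = 3: 3 mod 12 = 3.
p = 5: 5 mod 12 = 5.
p = 7: 7 mod 12 = 7.
p = 11: 11 mod 12 = 11 — not in {2, 3, 5, 7}.
Hence p = 11 is a counterexample.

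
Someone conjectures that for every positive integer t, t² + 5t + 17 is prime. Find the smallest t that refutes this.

t = 8

Check each positive integer t in order until t² + 5t + 17 is not prime.
The first 7 eligible values, up to t = 7, all satisfy the conclusion.
t = 8: t² + 5t + 17 = 121 = 11 × 11, composite.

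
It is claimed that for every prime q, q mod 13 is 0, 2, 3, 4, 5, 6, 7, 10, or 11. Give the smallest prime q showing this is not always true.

Check each prime q in order until the claim fails.
The first 14 eligible values, up to q = 43, all satisfy the conclusion.
q = 47: 47 mod 13 = 8 — not in {0, 2, 3, 4, 5, 6, 7, 10, 11}.
So q = 47 is the smallest counterexample.

q = 47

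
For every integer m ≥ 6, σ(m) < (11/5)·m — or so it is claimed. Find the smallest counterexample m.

m = 12

A counterexample is any integer m ≥ 6 such that the claim fails; we check each in order.
The first 6 eligible values, up to m = 11, all satisfy the conclusion.
m = 12: σ(12) = 28; 28 ≥ 132/5.
Thus m = 12 disproves the claim, and no smaller m works.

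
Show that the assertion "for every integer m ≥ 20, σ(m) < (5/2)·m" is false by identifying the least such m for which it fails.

m = 24

A counterexample is any integer m ≥ 20 such that the claim fails; we check each in order.
The first 4 eligible values, up to m = 23, all satisfy the conclusion.
m = 24: σ(24) = 60; 60 ≥ 60.
Hence m = 24 is a counterexample.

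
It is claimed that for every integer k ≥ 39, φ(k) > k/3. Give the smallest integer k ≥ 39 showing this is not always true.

k = 42

We need the least integer k ≥ 39 for which the claim fails.
For k = 39, 40, 41 the conclusion holds.
k = 42: φ(42) = 12 and 42/3 = 14, so φ(42) ≤ 42/3.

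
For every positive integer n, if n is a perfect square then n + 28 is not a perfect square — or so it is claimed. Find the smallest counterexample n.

n = 36

A counterexample is any positive integer n such that n is a perfect square but n + 28 is a perfect square; we check each in order.
The first 5 eligible values, up to n = 25, all satisfy the conclusion.
n = 36: 36 = 6² and 36 + 28 = 64 = 8².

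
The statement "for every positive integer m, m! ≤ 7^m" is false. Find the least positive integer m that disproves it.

Check each positive integer m in order until m! > 7^m.
The first 16 eligible values, up to m = 16, all satisfy the conclusion.
m = 17: m! = 355687428096000 and 7^m = 232630513987207, so 355687428096000 > 232630513987207.

m = 17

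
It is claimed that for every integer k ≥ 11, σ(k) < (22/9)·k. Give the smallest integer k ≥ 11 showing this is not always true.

k = 24

For k = 11, 12, 13, 14, …, 21, 22, 23 the conclusion holds.
k = 24: σ(24) = 60; 60 ≥ 176/3.
Hence k = 24 is a counterexample.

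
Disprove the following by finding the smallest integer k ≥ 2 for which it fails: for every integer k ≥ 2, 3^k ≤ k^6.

k = 15

Check each integer k ≥ 2 in order until 3^k > k^6.
The first 13 eligible values, up to k = 14, all satisfy the conclusion.
k = 15: 3^k = 14348907 and k^6 = 11390625, so 14348907 > 11390625.
Hence k = 15 is a counterexample.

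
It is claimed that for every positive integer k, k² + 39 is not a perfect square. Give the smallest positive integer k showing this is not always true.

For k = 1, 2, 3, 4 the conclusion holds.
k = 5: 5² + 39 = 64 = 8², a perfect square.

k = 5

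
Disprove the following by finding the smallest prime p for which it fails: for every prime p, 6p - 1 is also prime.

p = 11

We need the least prime p for which 6p - 1 is not prime.
The first 4 eligible values, up to p = 7, all satisfy the conclusion.
p = 11: 6p - 1 = 65 = 5 × 13, not prime.
So p = 11 is the smallest counterexample.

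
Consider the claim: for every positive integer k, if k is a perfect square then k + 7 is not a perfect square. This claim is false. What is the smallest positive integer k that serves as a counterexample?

We need the least positive integer k for which k is a perfect square but k + 7 is a perfect square.
For k = 1, 4 the conclusion holds.
k = 9: 9 = 3² and 9 + 7 = 16 = 4².
Thus k = 9 disproves the claim, and no smaller k works.

k = 9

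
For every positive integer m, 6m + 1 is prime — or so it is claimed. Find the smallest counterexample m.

For m = 1, 2, 3 the conclusion holds.
m = 4: 6m + 1 = 25 = 5 × 5, composite.

m = 4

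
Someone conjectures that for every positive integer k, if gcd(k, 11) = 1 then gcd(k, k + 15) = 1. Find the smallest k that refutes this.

Check each positive integer k in order until gcd(k, 11) = 1 but gcd(k, k + 15) > 1.
k = 1: gcd(1, 16) = 1.
k = 2: gcd(2, 17) = 1.
k = 3: gcd(3, 18) = 3.

k = 3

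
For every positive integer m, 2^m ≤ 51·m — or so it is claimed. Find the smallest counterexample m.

m = 9

We need the least positive integer m for which 2^m > 51·m.
The first 8 eligible values, up to m = 8, all satisfy the conclusion.
m = 9: 2^m = 512 and 51·m = 459, so 512 > 459.
Hence m = 9 is a counterexample.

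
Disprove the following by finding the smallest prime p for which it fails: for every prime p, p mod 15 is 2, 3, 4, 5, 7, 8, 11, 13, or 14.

We need the least prime p for which the claim fails.
The first 10 eligible values, up to p = 29, all satisfy the conclusion.
p = 31: 31 mod 15 = 1 — not in {2, 3, 4, 5, 7, 8, 11, 13, 14}.

p = 31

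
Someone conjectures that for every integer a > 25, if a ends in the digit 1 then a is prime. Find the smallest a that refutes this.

a = 51

Check each integer a > 25 in order until a ends in the digit 1 but a is not prime.
For a = 31, 41 the conclusion holds.
a = 51: 51 ends in 1; 51 = 3 × 17, composite.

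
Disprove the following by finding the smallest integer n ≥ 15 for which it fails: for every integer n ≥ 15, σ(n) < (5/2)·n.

n = 24

For n = 15, 16, 17, 18, 19, 20, 21, 22, 23 the conclusion holds.
n = 24: σ(24) = 60; 60 ≥ 60.
Thus n = 24 disproves the claim, and no smaller n works.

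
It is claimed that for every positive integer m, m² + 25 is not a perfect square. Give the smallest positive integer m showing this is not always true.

Check each positive integer m in order until m² + 25 is a perfect square.
For m = 1, 2, 3, 4, …, 9, 10, 11 the conclusion holds.
m = 12: 12² + 25 = 169 = 13², a perfect square.
So m = 12 is the smallest counterexample.

m = 12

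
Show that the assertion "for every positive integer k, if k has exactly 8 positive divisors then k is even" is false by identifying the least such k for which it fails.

For k = 24, 30, 40, 42, …, 88, 102, 104 the conclusion holds.
k = 105: divisors of 105: 1, 3, 5, 7, 15, 21, 35, 105; 105 is odd.

k = 105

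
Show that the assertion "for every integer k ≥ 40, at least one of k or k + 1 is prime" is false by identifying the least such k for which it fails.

For k = 40, 41, 42, 43 the conclusion holds.
k = 44: 44 = 2 × 22; 45 = 3 × 15 — both composite.

k = 44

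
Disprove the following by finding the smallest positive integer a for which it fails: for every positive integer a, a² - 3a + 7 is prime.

a = 6

Check each positive integer a in order until a² - 3a + 7 is not prime.
For a = 1, 2, 3, 4, 5 the conclusion holds.
a = 6: a² - 3a + 7 = 25 = 5 × 5, composite.
So a = 6 is the smallest counterexample.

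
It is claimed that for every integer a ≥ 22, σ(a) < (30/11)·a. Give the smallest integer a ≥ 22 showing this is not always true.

a = 60

Check each integer a ≥ 22 in order until the claim fails.
For a = 22, 23, 24, 25, …, 57, 58, 59 the conclusion holds.
a = 60: σ(60) = 168; 168 ≥ 1800/11.
Thus a = 60 disproves the claim, and no smaller a works.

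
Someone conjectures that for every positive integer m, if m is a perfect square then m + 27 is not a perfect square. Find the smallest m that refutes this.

m = 9

A counterexample is any positive integer m such that m is a perfect square but m + 27 is a perfect square; we check each in order.
m = 1: 1 + 27 = 28, not a perfect square.
m = 4: 4 + 27 = 31, not a perfect square.
m = 9: 9 = 3² and 9 + 27 = 36 = 6².
So m = 9 is the smallest counterexample.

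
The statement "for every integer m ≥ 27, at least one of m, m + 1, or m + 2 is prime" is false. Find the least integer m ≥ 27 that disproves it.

Check each integer m ≥ 27 in order until m, m + 1, m + 2 are all composite.
m = 27: 29 is prime.
m = 28: 29 is prime.
m = 29: 29 is prime.
m = 30: 31 is prime.
m = 31: 31 is prime.
m = 32: 32 = 2 × 16; 33 = 3 × 11; 34 = 2 × 17 — all composite.
Hence m = 32 is a counterexample.

m = 32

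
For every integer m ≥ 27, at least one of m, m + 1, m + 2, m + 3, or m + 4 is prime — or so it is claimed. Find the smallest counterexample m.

A counterexample is any integer m ≥ 27 such that m, m + 1, m + 2, m + 3, m + 4 are all composite; we check each in order.
The first 5 eligible values, up to m = 31, all satisfy the conclusion.
m = 32: 32 = 2 × 16; 33 = 3 × 11; 34 = 2 × 17; 35 = 5 × 7; 36 = 2 × 18 — all composite.

m = 32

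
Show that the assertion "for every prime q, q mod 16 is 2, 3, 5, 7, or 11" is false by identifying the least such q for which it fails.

A counterexample is any prime q such that the claim fails; we check each in order.
For q = 2, 3, 5, 7, 11 the conclusion holds.
q = 13: 13 mod 16 = 13 — not in {2, 3, 5, 7, 11}.
So q = 13 is the smallest counterexample.

q = 13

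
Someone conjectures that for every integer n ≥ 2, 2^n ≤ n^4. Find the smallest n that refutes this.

Check each integer n ≥ 2 in order until 2^n > n^4.
For n = 2, 3, 4, 5, …, 14, 15, 16 the conclusion holds.
n = 17: 2^n = 131072 and n^4 = 83521, so 131072 > 83521.

n = 17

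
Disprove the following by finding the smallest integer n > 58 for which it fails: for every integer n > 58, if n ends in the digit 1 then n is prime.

Check each integer n > 58 in order until n ends in the digit 1 but n is not prime.
For n = 61, 71 the conclusion holds.
n = 81: 81 ends in 1; 81 = 3 × 27, composite.

n = 81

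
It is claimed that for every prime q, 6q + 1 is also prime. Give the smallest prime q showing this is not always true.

A counterexample is any prime q such that 6q + 1 is not prime; we check each in order.
For q = 2, 3, 5, 7, 11, 13, 17 the conclusion holds.
q = 19: 6q + 1 = 115 = 5 × 23, not prime.
Hence q = 19 is a counterexample.

q = 19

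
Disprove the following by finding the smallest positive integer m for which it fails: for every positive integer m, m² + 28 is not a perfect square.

m = 6

m = 1: 1² + 28 = 29, not a perfect square.
m = 2: 2² + 28 = 32, not a perfect square.
m = 3: 3² + 28 = 37, not a perfect square.
m = 4: 4² + 28 = 44, not a perfect square.
m = 5: 5² + 28 = 53, not a perfect square.
m = 6: 6² + 28 = 64 = 8², a perfect square.
So m = 6 is the smallest counterexample.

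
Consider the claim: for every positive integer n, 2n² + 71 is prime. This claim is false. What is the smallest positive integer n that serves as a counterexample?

Check each positive integer n in order until 2n² + 71 is not prime.
For n = 1, 2, 3, 4 the conclusion holds.
n = 5: 2n² + 71 = 121 = 11 × 11, composite.

n = 5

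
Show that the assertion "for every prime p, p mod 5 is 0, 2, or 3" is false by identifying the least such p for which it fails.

p = 11

Check each prime p in order until the claim fails.
p = 2: 2 mod 5 = 2.
p = 3: 3 mod 5 = 3.
p = 5: 5 mod 5 = 0.
p = 7: 7 mod 5 = 2.
p = 11: 11 mod 5 = 1 — not in {0, 2, 3}.
Hence p = 11 is a counterexample.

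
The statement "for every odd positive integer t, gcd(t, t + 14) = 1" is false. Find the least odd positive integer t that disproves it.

t = 7

t = 1: gcd(1, 15) = 1.
t = 3: gcd(3, 17) = 1.
t = 5: gcd(5, 19) = 1.
t = 7: gcd(7, 21) = 7.
So t = 7 is the smallest counterexample.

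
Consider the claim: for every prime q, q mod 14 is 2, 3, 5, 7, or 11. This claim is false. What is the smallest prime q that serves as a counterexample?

q = 13

We need the least prime q for which the claim fails.
The first 5 eligible values, up to q = 11, all satisfy the conclusion.
q = 13: 13 mod 14 = 13 — not in {2, 3, 5, 7, 11}.
Hence q = 13 is a counterexample.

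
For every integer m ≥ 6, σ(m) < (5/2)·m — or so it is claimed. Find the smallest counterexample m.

m = 24

A counterexample is any integer m ≥ 6 such that the claim fails; we check each in order.
The first 18 eligible values, up to m = 23, all satisfy the conclusion.
m = 24: σ(24) = 60; 60 ≥ 60.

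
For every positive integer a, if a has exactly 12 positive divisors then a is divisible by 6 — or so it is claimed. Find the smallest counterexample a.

We need the least positive integer a for which a has exactly 12 positive divisors but a is not divisible by 6.
a = 60: τ(60) = 12; 60 mod 6 = 0.
a = 72: τ(72) = 12; 72 mod 6 = 0.
a = 84: τ(84) = 12; 84 mod 6 = 0.
a = 90: τ(90) = 12; 90 mod 6 = 0.
a = 96: τ(96) = 12; 96 mod 6 = 0.
a = 108: τ(108) = 12; 108 mod 6 = 0.
a = 126: τ(126) = 12; 126 mod 6 = 0.
a = 132: τ(132) = 12; 132 mod 6 = 0.
a = 140: τ(140) = 12; 140 mod 6 = 2.
Hence a = 140 is a counterexample.

a = 140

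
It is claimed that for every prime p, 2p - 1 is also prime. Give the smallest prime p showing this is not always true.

A counterexample is any prime p such that 2p - 1 is not prime; we check each in order.
p = 2: 2p - 1 = 3, prime.
p = 3: 2p - 1 = 5, prime.
p = 5: 2p - 1 = 9 = 3 × 3, not prime.
Thus p = 5 disproves the claim, and no smaller p works.

p = 5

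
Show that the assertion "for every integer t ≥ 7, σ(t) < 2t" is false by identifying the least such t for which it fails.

We need the least integer t ≥ 7 for which the claim fails.
For t = 7, 8, 9, 10, 11 the conclusion holds.
t = 12: σ(12) = 28; 28 ≥ 24.
So t = 12 is the smallest counterexample.

t = 12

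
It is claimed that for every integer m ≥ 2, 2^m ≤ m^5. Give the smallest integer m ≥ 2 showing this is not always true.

We need the least integer m ≥ 2 for which 2^m > m^5.
For m = 2, 3, 4, 5, …, 20, 21, 22 the conclusion holds.
m = 23: 2^m = 8388608 and m^5 = 6436343, so 8388608 > 6436343.

m = 23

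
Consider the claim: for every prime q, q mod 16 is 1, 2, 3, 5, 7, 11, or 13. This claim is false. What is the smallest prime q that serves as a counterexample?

Check each prime q in order until the claim fails.
For q = 2, 3, 5, 7, 11, 13, 17, 19, 23, 29 the conclusion holds.
q = 31: 31 mod 16 = 15 — not in {1, 2, 3, 5, 7, 11, 13}.

q = 31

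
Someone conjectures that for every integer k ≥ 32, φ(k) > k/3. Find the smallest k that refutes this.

k = 36

Check each integer k ≥ 32 in order until the claim fails.
For k = 32, 33, 34, 35 the conclusion holds.
k = 36: φ(36) = 12 and 36/3 = 12, so φ(36) ≤ 36/3.
Thus k = 36 disproves the claim, and no smaller k works.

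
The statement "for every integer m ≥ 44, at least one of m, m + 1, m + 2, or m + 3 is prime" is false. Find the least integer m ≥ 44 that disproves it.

The first 4 eligible values, up to m = 47, all satisfy the conclusion.
m = 48: 48 = 2 × 24; 49 = 7 × 7; 50 = 2 × 25; 51 = 3 × 17 — all composite.
Hence m = 48 is a counterexample.

m = 48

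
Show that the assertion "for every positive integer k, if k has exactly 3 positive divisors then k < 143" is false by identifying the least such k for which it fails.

k = 169

Check each positive integer k in order until k has exactly 3 positive divisors but the claim fails.
k = 4: τ(4) = 3; 4 < 143.
k = 9: τ(9) = 3; 9 < 143.
k = 25: τ(25) = 3; 25 < 143.
k = 49: τ(49) = 3; 49 < 143.
k = 121: τ(121) = 3; 121 < 143.
k = 169: τ(169) = 3; 169 ≥ 143.
Hence k = 169 is a counterexample.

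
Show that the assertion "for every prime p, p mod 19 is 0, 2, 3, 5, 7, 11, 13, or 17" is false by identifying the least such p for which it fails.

p = 2: 2 mod 19 = 2.
p = 3: 3 mod 19 = 3.
p = 5: 5 mod 19 = 5.
p = 7: 7 mod 19 = 7.
p = 11: 11 mod 19 = 11.
p = 13: 13 mod 19 = 13.
p = 17: 17 mod 19 = 17.
p = 19: 19 mod 19 = 0.
p = 23: 23 mod 19 = 4 — not in {0, 2, 3, 5, 7, 11, 13, 17}.

p = 23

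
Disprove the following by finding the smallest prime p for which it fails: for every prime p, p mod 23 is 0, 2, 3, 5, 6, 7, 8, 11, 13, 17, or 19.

p = 37

A counterexample is any prime p such that the claim fails; we check each in order.
For p = 2, 3, 5, 7, …, 23, 29, 31 the conclusion holds.
p = 37: 37 mod 23 = 14 — not in {0, 2, 3, 5, 6, 7, 8, 11, 13, 17, 19}.
Thus p = 37 disproves the claim, and no smaller p works.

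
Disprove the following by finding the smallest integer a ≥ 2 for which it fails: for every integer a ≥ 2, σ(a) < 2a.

a = 6

Check each integer a ≥ 2 in order until the claim fails.
a = 2: σ(2) = 3; 3 < 4.
a = 3: σ(3) = 4; 4 < 6.
a = 4: σ(4) = 7; 7 < 8.
a = 5: σ(5) = 6; 6 < 10.
a = 6: σ(6) = 12; 12 ≥ 12.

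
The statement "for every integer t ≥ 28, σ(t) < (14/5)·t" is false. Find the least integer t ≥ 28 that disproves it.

t = 60

Check each integer t ≥ 28 in order until the claim fails.
The first 32 eligible values, up to t = 59, all satisfy the conclusion.
t = 60: σ(60) = 168; 168 ≥ 168.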